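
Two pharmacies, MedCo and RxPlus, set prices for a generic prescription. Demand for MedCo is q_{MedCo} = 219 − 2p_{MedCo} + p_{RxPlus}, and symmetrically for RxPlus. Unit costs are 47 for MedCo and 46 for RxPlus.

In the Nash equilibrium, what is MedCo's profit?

6543.68

MedCo's profit: π = (p_{MedCo} − 47)(219 − 2p_{MedCo} + p_{RxPlus}).
∂π/∂p_{MedCo} = 313 − 4p_{MedCo} + p_{RxPlus} = 0 ⇒ p_{MedCo} = 78.25 + 0.25p_{RxPlus}.
Similarly p_{RxPlus} = 77.75 + 0.25p_{MedCo}.
Plugging p_{RxPlus} into MedCo's best response: p_{MedCo} = 78.25 + 0.25(77.75 + 0.25p_{MedCo}) ⇒ 0.9375p_{MedCo} = 97.6875, so p_{MedCo} = 104.2.
Then p_{RxPlus} = 77.75 + 0.25·104.2 = 103.8.
q_{MedCo} = 219 − 2·104.2 + 103.8 = 114.4.
Profit = (104.2 − 47)·114.4 = 6543.68.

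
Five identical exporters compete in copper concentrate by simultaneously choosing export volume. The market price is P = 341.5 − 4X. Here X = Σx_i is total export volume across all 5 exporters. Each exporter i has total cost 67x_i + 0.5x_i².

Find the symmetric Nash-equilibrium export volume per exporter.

A representative exporter's profit is π_i = x_i(341.5 − 4X) − 67x_i − 0.5x_i², with X = x_i + Σ_{j≠i} x_j.
First-order condition: 274.5 − 9x_i − 4Σ_{j≠i} x_j = 0.
In a symmetric equilibrium every exporter chooses the same x, so Σ_{j≠i} x_j = 4x. The condition becomes 274.5 − 25x = 0, giving x = 274.5/25 = 10.98.

10.98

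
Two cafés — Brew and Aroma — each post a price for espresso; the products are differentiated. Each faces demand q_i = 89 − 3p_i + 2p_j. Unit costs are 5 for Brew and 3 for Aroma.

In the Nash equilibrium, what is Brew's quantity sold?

Brew's profit: π = (p_{Brew} − 5)(89 − 3p_{Brew} + 2p_{Aroma}).
∂π/∂p_{Brew} = 104 − 6p_{Brew} + 2p_{Aroma} = 0 ⇒ p_{Brew} = 52/3 + (1/3)p_{Aroma}.
Similarly p_{Aroma} = 49/3 + (1/3)p_{Brew}.
Solving the two reaction functions simultaneously: (1 − (1/3)(1/3))p_{Brew} = 52/3 + (1/3)·(49/3), so (8/9)p_{Brew} = 205/9 and p_{Brew} = 25.625.
Then p_{Aroma} = 49/3 + (1/3)·25.625 = 24.875.
q_{Brew} = 89 − 3·25.625 + 2·24.875 = 61.875.

61.875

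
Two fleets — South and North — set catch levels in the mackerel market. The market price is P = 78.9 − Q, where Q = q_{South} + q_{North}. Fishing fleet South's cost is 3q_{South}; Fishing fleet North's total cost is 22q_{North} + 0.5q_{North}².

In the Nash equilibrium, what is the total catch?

41.74

Fishing fleet South's profit: π = q_{South}(78.9 − (q_{South} + q_{North})) − 3q_{South}.
∂π/∂q_{South} = 75.9 − 2q_{South} − q_{North} = 0, so q_{South} = 37.95 − 0.5q_{North}.
For North: ∂π/∂q_{North} = 56.9 − 3q_{North} − q_{South} = 0 ⇒ q_{North} = 569/30 − (1/3)q_{South}.
Plugging q_{North} into South's best response: q_{South} = 37.95 − 0.5(569/30 − (1/3)q_{South}) ⇒ (5/6)q_{South} = 427/15, so q_{South} = 34.16.
Then q_{North} = 569/30 − (1/3)·34.16 = 7.58.
Total catch: 34.16 + 7.58 = 41.74.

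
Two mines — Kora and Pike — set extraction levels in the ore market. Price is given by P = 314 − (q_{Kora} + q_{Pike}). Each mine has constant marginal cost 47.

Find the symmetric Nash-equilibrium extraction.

89

Mine Kora's profit: π = q_{Kora}(314 − (q_{Kora} + q_{Pike})) − 47q_{Kora}.
∂π/∂q_{Kora} = 267 − 2q_{Kora} − q_{Pike} = 0, so q_{Kora} = 133.5 − 0.5q_{Pike}.
Setting q_{Kora} = q_{Pike} in the reaction function: q_{Kora} = 133.5 − 0.5q_{Kora}, so q_{Kora} = 133.5 / 1.5 = 89.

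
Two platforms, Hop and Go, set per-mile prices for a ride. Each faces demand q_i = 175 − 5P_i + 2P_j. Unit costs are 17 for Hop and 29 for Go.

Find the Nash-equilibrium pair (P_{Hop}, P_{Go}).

Hop's profit: π = (P_{Hop} − 17)(175 − 5P_{Hop} + 2P_{Go}).
∂π/∂P_{Hop} = 260 − 10P_{Hop} + 2P_{Go} = 0 ⇒ P_{Hop} = 26 + 0.2P_{Go}.
Similarly P_{Go} = 32 + 0.2P_{Hop}.
Substituting the second reaction function into the first: P_{Hop} = 26 + 0.2(32 + 0.2P_{Hop}), which gives 0.96P_{Hop} = 32.4 ⇒ P_{Hop} = 33.75.
Then P_{Go} = 32 + 0.2·33.75 = 38.75.

33.75, 38.75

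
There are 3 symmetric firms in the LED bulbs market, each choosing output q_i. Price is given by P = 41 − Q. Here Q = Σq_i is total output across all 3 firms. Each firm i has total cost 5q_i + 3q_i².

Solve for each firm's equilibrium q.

A representative firm's profit is π_i = q_i(41 − Q) − 5q_i − 3q_i², with Q = q_i + Σ_{j≠i} q_j.
First-order condition: 36 − 8q_i − Σ_{j≠i} q_j = 0.
Imposing symmetry (q_j = q for all j) turns Σ_{j≠i} q_j into 2q, so 36 = 10q and q = 3.6.

3.6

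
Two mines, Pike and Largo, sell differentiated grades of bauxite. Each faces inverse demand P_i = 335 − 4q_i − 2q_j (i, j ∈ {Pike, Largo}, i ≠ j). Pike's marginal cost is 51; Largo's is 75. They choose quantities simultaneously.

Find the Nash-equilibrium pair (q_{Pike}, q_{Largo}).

29.2, 25.2

Mine Pike's profit: π = q_{Pike}(335 − 4q_{Pike} − 2q_{Largo}) − 51q_{Pike}.
∂π/∂q_{Pike} = 284 − 8q_{Pike} − 2q_{Largo} = 0 ⇒ q_{Pike} = 35.5 − 0.25q_{Largo}.
Similarly q_{Largo} = 32.5 − 0.25q_{Pike}.
Solving the two reaction functions simultaneously: (1 − (−0.25)(−0.25))q_{Pike} = 35.5 − 0.25·32.5, so 0.9375q_{Pike} = 27.375 and q_{Pike} = 29.2.
Then q_{Largo} = 32.5 − 0.25·29.2 = 25.2.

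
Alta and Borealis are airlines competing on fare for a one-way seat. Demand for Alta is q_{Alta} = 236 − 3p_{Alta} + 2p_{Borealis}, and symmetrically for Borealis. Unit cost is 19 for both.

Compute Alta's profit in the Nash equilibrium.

8829.1875

Alta's profit: π = (p_{Alta} − 19)(236 − 3p_{Alta} + 2p_{Borealis}).
∂π/∂p_{Alta} = 293 − 6p_{Alta} + 2p_{Borealis} = 0 ⇒ p_{Alta} = 293/6 + (1/3)p_{Borealis}.
Setting p_{Alta} = p_{Borealis} in the reaction function: p_{Alta} = 293/6 + (1/3)p_{Alta}, so p_{Alta} = (293/6) / (2/3) = 73.25.
q_{Alta} = 236 − 3·73.25 + 2·73.25 = 162.75.
Profit = (73.25 − 19)·162.75 = 8829.1875.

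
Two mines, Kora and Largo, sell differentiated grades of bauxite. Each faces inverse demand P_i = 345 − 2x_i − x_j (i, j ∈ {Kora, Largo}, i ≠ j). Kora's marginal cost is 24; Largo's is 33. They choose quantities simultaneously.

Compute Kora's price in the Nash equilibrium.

153.6

Mine Kora's profit: π = x_{Kora}(345 − 2x_{Kora} − x_{Largo}) − 24x_{Kora}.
∂π/∂x_{Kora} = 321 − 4x_{Kora} − x_{Largo} = 0 ⇒ x_{Kora} = 80.25 − 0.25x_{Largo}.
Similarly x_{Largo} = 78 − 0.25x_{Kora}.
Substituting the second reaction function into the first: x_{Kora} = 80.25 − 0.25(78 − 0.25x_{Kora}), which gives 0.9375x_{Kora} = 60.75 ⇒ x_{Kora} = 64.8.
Then x_{Largo} = 78 − 0.25·64.8 = 61.8.
P_{Kora} = 345 − 2·64.8 − 61.8 = 153.6.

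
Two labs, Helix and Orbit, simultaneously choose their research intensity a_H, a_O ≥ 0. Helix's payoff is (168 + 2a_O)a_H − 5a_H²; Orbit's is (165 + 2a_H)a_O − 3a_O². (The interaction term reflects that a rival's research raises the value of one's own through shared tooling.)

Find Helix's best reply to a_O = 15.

19.8

Expanding Helix's payoff: 168a_H + 2a_Oa_H − 5a_H².
∂π/∂a_H = 168 + 2a_O − 10a_H = 0, so a_H = 16.8 + 0.2a_O.
At a_O = 15: a_H = 16.8 + 0.2·15 = 19.8.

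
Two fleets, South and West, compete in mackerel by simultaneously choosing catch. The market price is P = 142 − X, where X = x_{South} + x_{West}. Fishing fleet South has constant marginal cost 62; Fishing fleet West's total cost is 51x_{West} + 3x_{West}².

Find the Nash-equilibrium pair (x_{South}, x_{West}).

Fishing fleet South's profit: π = x_{South}(142 − (x_{South} + x_{West})) − 62x_{South}.
∂π/∂x_{South} = 80 − 2x_{South} − x_{West} = 0, so x_{South} = 40 − 0.5x_{West}.
For West: ∂π/∂x_{West} = 91 − 8x_{West} − x_{South} = 0 ⇒ x_{West} = 11.375 − 0.125x_{South}.
Plugging x_{West} into South's best response: x_{South} = 40 − 0.5(11.375 − 0.125x_{South}) ⇒ 0.9375x_{South} = 34.3125, so x_{South} = 36.6.
Then x_{West} = 11.375 − 0.125·36.6 = 6.8.

36.6, 6.8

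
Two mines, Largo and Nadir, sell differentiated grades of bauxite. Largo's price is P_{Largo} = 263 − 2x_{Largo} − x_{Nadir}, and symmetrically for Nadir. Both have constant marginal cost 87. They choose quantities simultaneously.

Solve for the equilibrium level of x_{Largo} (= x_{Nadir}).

35.2

Mine Largo's profit: π = x_{Largo}(263 − 2x_{Largo} − x_{Nadir}) − 87x_{Largo}.
∂π/∂x_{Largo} = 176 − 4x_{Largo} − x_{Nadir} = 0 ⇒ x_{Largo} = 44 − 0.25x_{Nadir}.
The game is symmetric, so in equilibrium x_{Nadir} = x_{Largo}: the reaction function gives 1.25x_{Largo} = 44, hence x_{Largo} = 35.2.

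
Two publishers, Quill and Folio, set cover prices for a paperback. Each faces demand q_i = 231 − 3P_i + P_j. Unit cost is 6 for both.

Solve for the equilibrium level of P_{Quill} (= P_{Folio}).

49.8

Quill's profit: π = (P_{Quill} − 6)(231 − 3P_{Quill} + P_{Folio}).
∂π/∂P_{Quill} = 249 − 6P_{Quill} + P_{Folio} = 0 ⇒ P_{Quill} = 41.5 + (1/6)P_{Folio}.
Setting P_{Quill} = P_{Folio} in the reaction function: P_{Quill} = 41.5 + (1/6)P_{Quill}, so P_{Quill} = 41.5 / (5/6) = 49.8.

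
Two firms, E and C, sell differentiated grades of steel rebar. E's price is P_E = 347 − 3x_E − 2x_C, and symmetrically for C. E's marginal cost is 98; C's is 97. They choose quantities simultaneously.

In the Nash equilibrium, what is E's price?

191.1875

Firm E's profit: π = x_E(347 − 3x_E − 2x_C) − 98x_E.
∂π/∂x_E = 249 − 6x_E − 2x_C = 0 ⇒ x_E = 41.5 − (1/3)x_C.
Similarly x_C = 125/3 − (1/3)x_E.
Plugging x_C into E's best response: x_E = 41.5 − (1/3)(125/3 − (1/3)x_E) ⇒ (8/9)x_E = 497/18, so x_E = 31.0625.
Then x_C = 125/3 − (1/3)·31.0625 = 31.3125.
P_E = 347 − 3·31.0625 − 2·31.3125 = 191.1875.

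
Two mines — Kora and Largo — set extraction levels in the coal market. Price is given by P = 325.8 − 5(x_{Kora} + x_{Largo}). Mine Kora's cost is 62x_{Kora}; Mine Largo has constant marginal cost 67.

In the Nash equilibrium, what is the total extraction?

34.84

Mine Kora's profit: π = x_{Kora}(325.8 − 5(x_{Kora} + x_{Largo})) − 62x_{Kora}.
∂π/∂x_{Kora} = 263.8 − 10x_{Kora} − 5x_{Largo} = 0, so x_{Kora} = 26.38 − 0.5x_{Largo}.
By the same steps for Largo: x_{Largo} = 25.88 − 0.5x_{Kora}.
Solving the two reaction functions simultaneously: (1 − (−0.5)(−0.5))x_{Kora} = 26.38 − 0.5·25.88, so 0.75x_{Kora} = 13.44 and x_{Kora} = 17.92.
Then x_{Largo} = 25.88 − 0.5·17.92 = 16.92.
Total extraction: 17.92 + 16.92 = 34.84.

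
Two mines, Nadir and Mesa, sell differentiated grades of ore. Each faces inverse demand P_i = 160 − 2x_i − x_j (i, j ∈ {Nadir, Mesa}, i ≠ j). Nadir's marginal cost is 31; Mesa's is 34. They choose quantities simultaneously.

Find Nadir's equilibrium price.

Mine Nadir's profit: π = x_{Nadir}(160 − 2x_{Nadir} − x_{Mesa}) − 31x_{Nadir}.
∂π/∂x_{Nadir} = 129 − 4x_{Nadir} − x_{Mesa} = 0 ⇒ x_{Nadir} = 32.25 − 0.25x_{Mesa}.
Similarly x_{Mesa} = 31.5 − 0.25x_{Nadir}.
Substituting the second reaction function into the first: x_{Nadir} = 32.25 − 0.25(31.5 − 0.25x_{Nadir}), which gives 0.9375x_{Nadir} = 24.375 ⇒ x_{Nadir} = 26.
Then x_{Mesa} = 31.5 − 0.25·26 = 25.
P_{Nadir} = 160 − 2·26 − 25 = 83.

83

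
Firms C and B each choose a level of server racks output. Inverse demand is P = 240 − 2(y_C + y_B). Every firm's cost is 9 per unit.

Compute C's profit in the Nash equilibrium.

Firm C's profit: π = y_C(240 − 2(y_C + y_B)) − 9y_C.
∂π/∂y_C = 231 − 4y_C − 2y_B = 0, so y_C = 57.75 − 0.5y_B.
The game is symmetric, so in equilibrium y_B = y_C: the reaction function gives 1.5y_C = 57.75, hence y_C = 38.5.
Price P = 240 − 2·77 = 86.
C's profit: (86 − 9)·38.5 = 2964.5.

2964.5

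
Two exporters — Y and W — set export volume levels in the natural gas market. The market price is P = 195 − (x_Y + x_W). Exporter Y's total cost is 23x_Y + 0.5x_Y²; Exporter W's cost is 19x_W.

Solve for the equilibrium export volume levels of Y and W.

Exporter Y's profit: π = x_Y(195 − (x_Y + x_W)) − 23x_Y − 0.5x_Y².
∂π/∂x_Y = 172 − 3x_Y − x_W = 0, so x_Y = 172/3 − (1/3)x_W.
For W: ∂π/∂x_W = 176 − 2x_W − x_Y = 0 ⇒ x_W = 88 − 0.5x_Y.
Plugging x_W into Y's best response: x_Y = 172/3 − (1/3)(88 − 0.5x_Y) ⇒ (5/6)x_Y = 28, so x_Y = 33.6.
Then x_W = 88 − 0.5·33.6 = 71.2.

33.6, 71.2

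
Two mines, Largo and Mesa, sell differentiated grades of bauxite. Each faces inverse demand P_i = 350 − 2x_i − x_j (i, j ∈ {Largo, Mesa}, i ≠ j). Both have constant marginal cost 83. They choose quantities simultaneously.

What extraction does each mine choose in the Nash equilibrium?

53.4

Mine Largo's profit: π = x_{Largo}(350 − 2x_{Largo} − x_{Mesa}) − 83x_{Largo}.
∂π/∂x_{Largo} = 267 − 4x_{Largo} − x_{Mesa} = 0 ⇒ x_{Largo} = 66.75 − 0.25x_{Mesa}.
Setting x_{Largo} = x_{Mesa} in the reaction function: x_{Largo} = 66.75 − 0.25x_{Largo}, so x_{Largo} = 66.75 / 1.25 = 53.4.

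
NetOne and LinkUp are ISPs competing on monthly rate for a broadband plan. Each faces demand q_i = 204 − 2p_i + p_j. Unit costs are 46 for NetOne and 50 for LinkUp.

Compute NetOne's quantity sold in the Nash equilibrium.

106.4

NetOne's profit: π = (p_{NetOne} − 46)(204 − 2p_{NetOne} + p_{LinkUp}).
∂π/∂p_{NetOne} = 296 − 4p_{NetOne} + p_{LinkUp} = 0 ⇒ p_{NetOne} = 74 + 0.25p_{LinkUp}.
Similarly p_{LinkUp} = 76 + 0.25p_{NetOne}.
Solving the two reaction functions simultaneously: (1 − (0.25)(0.25))p_{NetOne} = 74 + 0.25·76, so 0.9375p_{NetOne} = 93 and p_{NetOne} = 99.2.
Then p_{LinkUp} = 76 + 0.25·99.2 = 100.8.
q_{NetOne} = 204 − 2·99.2 + 100.8 = 106.4.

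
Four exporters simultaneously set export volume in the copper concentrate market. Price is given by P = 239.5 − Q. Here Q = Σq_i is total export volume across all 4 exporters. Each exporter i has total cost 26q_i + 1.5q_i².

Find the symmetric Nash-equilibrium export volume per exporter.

A representative exporter's profit is π_i = q_i(239.5 − Q) − 26q_i − 1.5q_i², with Q = q_i + Σ_{j≠i} q_j.
First-order condition: 213.5 − 5q_i − Σ_{j≠i} q_j = 0.
With identical exporters, set every q_j = q: then 213.5 − 5q − 3q = 0, i.e. q = 213.5/8 = 26.6875.

26.6875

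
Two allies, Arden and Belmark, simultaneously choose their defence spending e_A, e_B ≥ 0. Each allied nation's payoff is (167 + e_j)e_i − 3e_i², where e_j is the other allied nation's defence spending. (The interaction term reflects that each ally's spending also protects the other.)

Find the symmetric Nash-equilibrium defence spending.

Arden's payoff is (167 + e_B)e_A − 3e_A².
∂π/∂e_A = 167 + e_B − 6e_A = 0, so e_A = 167/6 + (1/6)e_B.
By symmetry e_B = e_A; substituting into the reaction function, (5/6)e_A = 167/6 and e_A = 33.4.

33.4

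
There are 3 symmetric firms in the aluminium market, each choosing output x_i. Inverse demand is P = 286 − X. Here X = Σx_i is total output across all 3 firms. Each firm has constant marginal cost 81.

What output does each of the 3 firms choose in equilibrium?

A representative firm's profit is π_i = x_i(286 − X) − 81x_i, with X = x_i + Σ_{j≠i} x_j.
First-order condition: 205 − 2x_i − Σ_{j≠i} x_j = 0.
Imposing symmetry (x_j = x for all j) turns Σ_{j≠i} x_j into 2x, so 205 = 4x and x = 51.25.

51.25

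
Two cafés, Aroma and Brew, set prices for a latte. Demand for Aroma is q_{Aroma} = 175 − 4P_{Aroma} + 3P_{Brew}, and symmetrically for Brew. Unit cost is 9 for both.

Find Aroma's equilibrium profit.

4408.96

Aroma's profit: π = (P_{Aroma} − 9)(175 − 4P_{Aroma} + 3P_{Brew}).
∂π/∂P_{Aroma} = 211 − 8P_{Aroma} + 3P_{Brew} = 0 ⇒ P_{Aroma} = 26.375 + 0.375P_{Brew}.
Setting P_{Aroma} = P_{Brew} in the reaction function: P_{Aroma} = 26.375 + 0.375P_{Aroma}, so P_{Aroma} = 26.375 / 0.625 = 42.2.
q_{Aroma} = 175 − 4·42.2 + 3·42.2 = 132.8.
Profit = (42.2 − 9)·132.8 = 4408.96.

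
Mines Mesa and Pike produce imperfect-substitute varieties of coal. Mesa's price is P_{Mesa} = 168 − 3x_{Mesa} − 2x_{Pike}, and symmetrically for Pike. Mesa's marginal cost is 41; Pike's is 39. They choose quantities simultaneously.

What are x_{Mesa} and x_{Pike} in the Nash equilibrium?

Mine Mesa's profit: π = x_{Mesa}(168 − 3x_{Mesa} − 2x_{Pike}) − 41x_{Mesa}.
∂π/∂x_{Mesa} = 127 − 6x_{Mesa} − 2x_{Pike} = 0 ⇒ x_{Mesa} = 127/6 − (1/3)x_{Pike}.
Similarly x_{Pike} = 21.5 − (1/3)x_{Mesa}.
Plugging x_{Pike} into Mesa's best response: x_{Mesa} = 127/6 − (1/3)(21.5 − (1/3)x_{Mesa}) ⇒ (8/9)x_{Mesa} = 14, so x_{Mesa} = 15.75.
Then x_{Pike} = 21.5 − (1/3)·15.75 = 16.25.

15.75, 16.25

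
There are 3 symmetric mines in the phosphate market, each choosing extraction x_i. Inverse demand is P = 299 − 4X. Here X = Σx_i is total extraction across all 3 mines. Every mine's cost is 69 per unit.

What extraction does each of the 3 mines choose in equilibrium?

A representative mine's profit is π_i = x_i(299 − 4X) − 69x_i, with X = x_i + Σ_{j≠i} x_j.
First-order condition: 230 − 8x_i − 4Σ_{j≠i} x_j = 0.
In a symmetric equilibrium every mine chooses the same x, so Σ_{j≠i} x_j = 2x. The condition becomes 230 − 16x = 0, giving x = 230/16 = 14.375.

14.375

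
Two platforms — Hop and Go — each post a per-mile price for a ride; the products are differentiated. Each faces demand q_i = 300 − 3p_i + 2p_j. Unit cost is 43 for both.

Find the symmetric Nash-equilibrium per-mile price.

Hop's profit: π = (p_{Hop} − 43)(300 − 3p_{Hop} + 2p_{Go}).
∂π/∂p_{Hop} = 429 − 6p_{Hop} + 2p_{Go} = 0 ⇒ p_{Hop} = 71.5 + (1/3)p_{Go}.
By symmetry p_{Go} = p_{Hop}; substituting into the reaction function, (2/3)p_{Hop} = 71.5 and p_{Hop} = 107.25.

107.25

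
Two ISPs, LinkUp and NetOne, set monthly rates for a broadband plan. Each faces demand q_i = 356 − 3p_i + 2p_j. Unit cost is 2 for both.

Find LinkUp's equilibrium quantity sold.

265.5

LinkUp's profit: π = (p_{LinkUp} − 2)(356 − 3p_{LinkUp} + 2p_{NetOne}).
∂π/∂p_{LinkUp} = 362 − 6p_{LinkUp} + 2p_{NetOne} = 0 ⇒ p_{LinkUp} = 181/3 + (1/3)p_{NetOne}.
The game is symmetric, so in equilibrium p_{NetOne} = p_{LinkUp}: the reaction function gives (2/3)p_{LinkUp} = 181/3, hence p_{LinkUp} = 90.5.
q_{LinkUp} = 356 − 3·90.5 + 2·90.5 = 265.5.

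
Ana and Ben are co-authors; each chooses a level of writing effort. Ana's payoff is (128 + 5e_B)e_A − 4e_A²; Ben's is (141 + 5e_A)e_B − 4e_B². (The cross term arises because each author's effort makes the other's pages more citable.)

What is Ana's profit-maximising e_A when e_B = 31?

Expanding Ana's payoff: 128e_A + 5e_Be_A − 4e_A².
∂π/∂e_A = 128 + 5e_B − 8e_A = 0, so e_A = 16 + 0.625e_B.
At e_B = 31: e_A = 16 + 0.625·31 = 35.375.

35.375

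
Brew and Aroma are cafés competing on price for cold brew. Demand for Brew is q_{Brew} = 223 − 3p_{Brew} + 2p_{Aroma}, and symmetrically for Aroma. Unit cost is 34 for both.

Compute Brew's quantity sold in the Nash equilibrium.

141.75

Brew's profit: π = (p_{Brew} − 34)(223 − 3p_{Brew} + 2p_{Aroma}).
∂π/∂p_{Brew} = 325 − 6p_{Brew} + 2p_{Aroma} = 0 ⇒ p_{Brew} = 325/6 + (1/3)p_{Aroma}.
The game is symmetric, so in equilibrium p_{Aroma} = p_{Brew}: the reaction function gives (2/3)p_{Brew} = 325/6, hence p_{Brew} = 81.25.
q_{Brew} = 223 − 3·81.25 + 2·81.25 = 141.75.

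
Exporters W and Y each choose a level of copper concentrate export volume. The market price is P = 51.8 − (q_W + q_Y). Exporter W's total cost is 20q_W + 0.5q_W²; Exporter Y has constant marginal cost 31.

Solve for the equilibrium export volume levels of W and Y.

Exporter W's profit: π = q_W(51.8 − (q_W + q_Y)) − 20q_W − 0.5q_W².
∂π/∂q_W = 31.8 − 3q_W − q_Y = 0, so q_W = 10.6 − (1/3)q_Y.
For Y: ∂π/∂q_Y = 20.8 − 2q_Y − q_W = 0 ⇒ q_Y = 10.4 − 0.5q_W.
Solving the two reaction functions simultaneously: (1 − (−1/3)(−0.5))q_W = 10.6 − (1/3)·10.4, so (5/6)q_W = 107/15 and q_W = 8.56.
Then q_Y = 10.4 − 0.5·8.56 = 6.12.

8.56, 6.12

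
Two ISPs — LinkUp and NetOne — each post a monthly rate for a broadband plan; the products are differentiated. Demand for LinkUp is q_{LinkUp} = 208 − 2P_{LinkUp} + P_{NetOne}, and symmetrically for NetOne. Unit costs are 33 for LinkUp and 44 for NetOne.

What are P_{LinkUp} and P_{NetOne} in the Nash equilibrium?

92.8, 97.2

LinkUp's profit: π = (P_{LinkUp} − 33)(208 − 2P_{LinkUp} + P_{NetOne}).
∂π/∂P_{LinkUp} = 274 − 4P_{LinkUp} + P_{NetOne} = 0 ⇒ P_{LinkUp} = 68.5 + 0.25P_{NetOne}.
Similarly P_{NetOne} = 74 + 0.25P_{LinkUp}.
Substituting the second reaction function into the first: P_{LinkUp} = 68.5 + 0.25(74 + 0.25P_{LinkUp}), which gives 0.9375P_{LinkUp} = 87 ⇒ P_{LinkUp} = 92.8.
Then P_{NetOne} = 74 + 0.25·92.8 = 97.2.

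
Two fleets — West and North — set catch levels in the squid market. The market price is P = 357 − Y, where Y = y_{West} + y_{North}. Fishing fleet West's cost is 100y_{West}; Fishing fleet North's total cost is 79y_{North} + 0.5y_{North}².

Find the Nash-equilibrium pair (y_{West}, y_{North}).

98.6, 59.8

Fishing fleet West's profit: π = y_{West}(357 − (y_{West} + y_{North})) − 100y_{West}.
∂π/∂y_{West} = 257 − 2y_{West} − y_{North} = 0, so y_{West} = 128.5 − 0.5y_{North}.
For North: ∂π/∂y_{North} = 278 − 3y_{North} − y_{West} = 0 ⇒ y_{North} = 278/3 − (1/3)y_{West}.
Solving the two reaction functions simultaneously: (1 − (−0.5)(−1/3))y_{West} = 128.5 − 0.5·(278/3), so (5/6)y_{West} = 493/6 and y_{West} = 98.6.
Then y_{North} = 278/3 − (1/3)·98.6 = 59.8.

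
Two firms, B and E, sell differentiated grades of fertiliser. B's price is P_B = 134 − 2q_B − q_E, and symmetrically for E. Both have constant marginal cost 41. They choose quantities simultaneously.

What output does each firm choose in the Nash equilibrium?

Firm B's profit: π = q_B(134 − 2q_B − q_E) − 41q_B.
∂π/∂q_B = 93 − 4q_B − q_E = 0 ⇒ q_B = 23.25 − 0.25q_E.
Setting q_B = q_E in the reaction function: q_B = 23.25 − 0.25q_B, so q_B = 23.25 / 1.25 = 18.6.

18.6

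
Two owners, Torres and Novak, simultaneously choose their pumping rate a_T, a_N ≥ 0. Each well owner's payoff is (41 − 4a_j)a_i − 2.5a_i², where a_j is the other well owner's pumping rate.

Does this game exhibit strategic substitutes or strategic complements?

strategic substitutes

Torres's payoff is (41 − 4a_N)a_T − 2.5a_T².
∂π/∂a_T = 41 − 4a_N − 5a_T = 0, so a_T = 8.2 − 0.8a_N.
The best-response slope da_T/da_N = −0.8 < 0: the reaction function is downward-sloping, so the choices are strategic substitutes.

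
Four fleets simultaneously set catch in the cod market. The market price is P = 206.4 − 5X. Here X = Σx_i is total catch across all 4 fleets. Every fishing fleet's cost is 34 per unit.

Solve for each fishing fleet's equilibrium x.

6.896

A representative fishing fleet's profit is π_i = x_i(206.4 − 5X) − 34x_i, with X = x_i + Σ_{j≠i} x_j.
First-order condition: 172.4 − 10x_i − 5Σ_{j≠i} x_j = 0.
With identical fishing fleets, set every x_j = x: then 172.4 − 10x − 15x = 0, i.e. x = 172.4/25 = 6.896.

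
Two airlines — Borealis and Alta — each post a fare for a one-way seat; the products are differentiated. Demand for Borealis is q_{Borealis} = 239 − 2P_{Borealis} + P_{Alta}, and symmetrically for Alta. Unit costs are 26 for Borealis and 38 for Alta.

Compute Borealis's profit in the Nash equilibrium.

10541.52

Borealis's profit: π = (P_{Borealis} − 26)(239 − 2P_{Borealis} + P_{Alta}).
∂π/∂P_{Borealis} = 291 − 4P_{Borealis} + P_{Alta} = 0 ⇒ P_{Borealis} = 72.75 + 0.25P_{Alta}.
Similarly P_{Alta} = 78.75 + 0.25P_{Borealis}.
Solving the two reaction functions simultaneously: (1 − (0.25)(0.25))P_{Borealis} = 72.75 + 0.25·78.75, so 0.9375P_{Borealis} = 92.4375 and P_{Borealis} = 98.6.
Then P_{Alta} = 78.75 + 0.25·98.6 = 103.4.
q_{Borealis} = 239 − 2·98.6 + 103.4 = 145.2.
Profit = (98.6 − 26)·145.2 = 10541.52.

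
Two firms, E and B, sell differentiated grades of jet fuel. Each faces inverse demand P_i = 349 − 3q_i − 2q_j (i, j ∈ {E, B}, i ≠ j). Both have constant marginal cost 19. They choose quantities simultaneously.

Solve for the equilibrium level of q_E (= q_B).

41.25

Firm E's profit: π = q_E(349 − 3q_E − 2q_B) − 19q_E.
∂π/∂q_E = 330 − 6q_E − 2q_B = 0 ⇒ q_E = 55 − (1/3)q_B.
The game is symmetric, so in equilibrium q_B = q_E: the reaction function gives (4/3)q_E = 55, hence q_E = 41.25.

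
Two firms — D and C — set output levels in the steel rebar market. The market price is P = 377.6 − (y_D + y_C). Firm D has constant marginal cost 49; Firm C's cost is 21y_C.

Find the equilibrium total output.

Firm D's profit: π = y_D(377.6 − (y_D + y_C)) − 49y_D.
∂π/∂y_D = 328.6 − 2y_D − y_C = 0, so y_D = 164.3 − 0.5y_C.
By the same steps for C: y_C = 178.3 − 0.5y_D.
Plugging y_C into D's best response: y_D = 164.3 − 0.5(178.3 − 0.5y_D) ⇒ 0.75y_D = 75.15, so y_D = 100.2.
Then y_C = 178.3 − 0.5·100.2 = 128.2.
Total output: 100.2 + 128.2 = 228.4.

228.4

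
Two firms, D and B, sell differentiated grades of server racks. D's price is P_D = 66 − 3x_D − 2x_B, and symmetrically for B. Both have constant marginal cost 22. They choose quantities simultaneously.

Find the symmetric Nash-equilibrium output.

5.5

Firm D's profit: π = x_D(66 − 3x_D − 2x_B) − 22x_D.
∂π/∂x_D = 44 − 6x_D − 2x_B = 0 ⇒ x_D = 22/3 − (1/3)x_B.
The game is symmetric, so in equilibrium x_B = x_D: the reaction function gives (4/3)x_D = 22/3, hence x_D = 5.5.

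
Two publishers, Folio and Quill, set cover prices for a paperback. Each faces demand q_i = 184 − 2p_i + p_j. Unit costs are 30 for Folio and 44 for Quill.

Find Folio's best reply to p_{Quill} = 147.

Folio's profit: π = (p_{Folio} − 30)(184 − 2p_{Folio} + p_{Quill}).
∂π/∂p_{Folio} = 244 − 4p_{Folio} + p_{Quill} = 0 ⇒ p_{Folio} = 61 + 0.25p_{Quill}.
At p_{Quill} = 147: p_{Folio} = 61 + 0.25·147 = 97.75.

97.75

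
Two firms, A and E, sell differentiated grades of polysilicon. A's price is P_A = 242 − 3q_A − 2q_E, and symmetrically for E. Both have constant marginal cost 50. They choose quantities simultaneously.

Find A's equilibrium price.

122

Firm A's profit: π = q_A(242 − 3q_A − 2q_E) − 50q_A.
∂π/∂q_A = 192 − 6q_A − 2q_E = 0 ⇒ q_A = 32 − (1/3)q_E.
Setting q_A = q_E in the reaction function: q_A = 32 − (1/3)q_A, so q_A = 32 / (4/3) = 24.
P_A = 242 − 3·24 − 2·24 = 122.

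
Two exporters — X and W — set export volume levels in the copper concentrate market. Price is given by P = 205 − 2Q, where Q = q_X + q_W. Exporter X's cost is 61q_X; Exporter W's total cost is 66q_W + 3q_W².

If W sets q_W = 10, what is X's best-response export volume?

31

Exporter X's profit: π = q_X(205 − 2(q_X + q_W)) − 61q_X.
∂π/∂q_X = 144 − 4q_X − 2q_W = 0, so q_X = 36 − 0.5q_W.
At q_W = 10: q_X = 36 − 0.5·10 = 31.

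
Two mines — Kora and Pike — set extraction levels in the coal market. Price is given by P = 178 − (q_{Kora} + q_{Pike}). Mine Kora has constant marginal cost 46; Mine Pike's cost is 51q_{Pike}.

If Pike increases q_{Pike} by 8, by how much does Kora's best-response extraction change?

Mine Kora's profit: π = q_{Kora}(178 − (q_{Kora} + q_{Pike})) − 46q_{Kora}.
∂π/∂q_{Kora} = 132 − 2q_{Kora} − q_{Pike} = 0, so q_{Kora} = 66 − 0.5q_{Pike}.
The reaction-function slope is −0.5, so an 8-unit rise in q_{Pike} moves q_{Kora} by −0.5 × 8 = −4. Kora's best response falls — the actions are strategic substitutes.

-4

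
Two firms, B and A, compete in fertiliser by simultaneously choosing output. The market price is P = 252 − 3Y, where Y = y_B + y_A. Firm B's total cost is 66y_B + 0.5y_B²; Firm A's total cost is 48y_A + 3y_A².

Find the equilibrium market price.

152.4

Firm B's profit: π = y_B(252 − 3(y_B + y_A)) − 66y_B − 0.5y_B².
∂π/∂y_B = 186 − 7y_B − 3y_A = 0, so y_B = 186/7 − (3/7)y_A.
For A: ∂π/∂y_A = 204 − 12y_A − 3y_B = 0 ⇒ y_A = 17 − 0.25y_B.
Solving the two reaction functions simultaneously: (1 − (−3/7)(−0.25))y_B = 186/7 − (3/7)·17, so (25/28)y_B = 135/7 and y_B = 21.6.
Then y_A = 17 − 0.25·21.6 = 11.6.
Equilibrium price: P = 252 − 3·33.2 = 152.4.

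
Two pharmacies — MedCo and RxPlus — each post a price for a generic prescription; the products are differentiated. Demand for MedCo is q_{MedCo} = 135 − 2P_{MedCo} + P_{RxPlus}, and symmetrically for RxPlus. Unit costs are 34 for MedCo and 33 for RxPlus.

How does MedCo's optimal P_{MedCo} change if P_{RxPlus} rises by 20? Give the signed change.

5

MedCo's profit: π = (P_{MedCo} − 34)(135 − 2P_{MedCo} + P_{RxPlus}).
∂π/∂P_{MedCo} = 203 − 4P_{MedCo} + P_{RxPlus} = 0 ⇒ P_{MedCo} = 50.75 + 0.25P_{RxPlus}.
The reaction-function slope is 0.25, so a 20-unit rise in P_{RxPlus} moves P_{MedCo} by 0.25 × 20 = 5. MedCo's best response rises — the actions are strategic complements.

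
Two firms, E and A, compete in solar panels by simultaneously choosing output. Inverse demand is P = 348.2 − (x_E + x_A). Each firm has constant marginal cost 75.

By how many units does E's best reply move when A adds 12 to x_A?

Firm E's profit: π = x_E(348.2 − (x_E + x_A)) − 75x_E.
∂π/∂x_E = 273.2 − 2x_E − x_A = 0, so x_E = 136.6 − 0.5x_A.
The reaction-function slope is −0.5, so a 12-unit rise in x_A moves x_E by −0.5 × 12 = −6. E's best response falls — the actions are strategic substitutes.

-6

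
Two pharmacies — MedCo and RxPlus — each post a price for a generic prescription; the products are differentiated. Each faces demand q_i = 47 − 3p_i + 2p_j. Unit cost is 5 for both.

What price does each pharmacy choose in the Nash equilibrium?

MedCo's profit: π = (p_{MedCo} − 5)(47 − 3p_{MedCo} + 2p_{RxPlus}).
∂π/∂p_{MedCo} = 62 − 6p_{MedCo} + 2p_{RxPlus} = 0 ⇒ p_{MedCo} = 31/3 + (1/3)p_{RxPlus}.
By symmetry p_{RxPlus} = p_{MedCo}; substituting into the reaction function, (2/3)p_{MedCo} = 31/3 and p_{MedCo} = 15.5.

15.5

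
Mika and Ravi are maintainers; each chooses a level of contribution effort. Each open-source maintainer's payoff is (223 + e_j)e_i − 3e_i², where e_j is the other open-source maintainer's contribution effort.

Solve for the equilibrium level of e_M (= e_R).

44.6

Mika's payoff is (223 + e_R)e_M − 3e_M².
∂π/∂e_M = 223 + e_R − 6e_M = 0, so e_M = 223/6 + (1/6)e_R.
By symmetry e_R = e_M; substituting into the reaction function, (5/6)e_M = 223/6 and e_M = 44.6.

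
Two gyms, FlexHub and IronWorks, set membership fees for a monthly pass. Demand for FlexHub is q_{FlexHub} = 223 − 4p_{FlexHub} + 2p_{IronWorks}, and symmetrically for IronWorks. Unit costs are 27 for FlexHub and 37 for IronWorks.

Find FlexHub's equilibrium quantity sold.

FlexHub's profit: π = (p_{FlexHub} − 27)(223 − 4p_{FlexHub} + 2p_{IronWorks}).
∂π/∂p_{FlexHub} = 331 − 8p_{FlexHub} + 2p_{IronWorks} = 0 ⇒ p_{FlexHub} = 41.375 + 0.25p_{IronWorks}.
Similarly p_{IronWorks} = 46.375 + 0.25p_{FlexHub}.
Solving the two reaction functions simultaneously: (1 − (0.25)(0.25))p_{FlexHub} = 41.375 + 0.25·46.375, so 0.9375p_{FlexHub} = 1695/32 and p_{FlexHub} = 56.5.
Then p_{IronWorks} = 46.375 + 0.25·56.5 = 60.5.
q_{FlexHub} = 223 − 4·56.5 + 2·60.5 = 118.

118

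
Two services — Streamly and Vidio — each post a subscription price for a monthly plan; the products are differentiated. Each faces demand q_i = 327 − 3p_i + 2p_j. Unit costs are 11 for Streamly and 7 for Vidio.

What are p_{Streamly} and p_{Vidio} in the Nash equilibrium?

89.25, 87.75

Streamly's profit: π = (p_{Streamly} − 11)(327 − 3p_{Streamly} + 2p_{Vidio}).
∂π/∂p_{Streamly} = 360 − 6p_{Streamly} + 2p_{Vidio} = 0 ⇒ p_{Streamly} = 60 + (1/3)p_{Vidio}.
Similarly p_{Vidio} = 58 + (1/3)p_{Streamly}.
Solving the two reaction functions simultaneously: (1 − (1/3)(1/3))p_{Streamly} = 60 + (1/3)·58, so (8/9)p_{Streamly} = 238/3 and p_{Streamly} = 89.25.
Then p_{Vidio} = 58 + (1/3)·89.25 = 87.75.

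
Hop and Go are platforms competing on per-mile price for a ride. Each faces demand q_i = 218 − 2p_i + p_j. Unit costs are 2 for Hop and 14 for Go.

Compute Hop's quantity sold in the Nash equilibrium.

147.2

Hop's profit: π = (p_{Hop} − 2)(218 − 2p_{Hop} + p_{Go}).
∂π/∂p_{Hop} = 222 − 4p_{Hop} + p_{Go} = 0 ⇒ p_{Hop} = 55.5 + 0.25p_{Go}.
Similarly p_{Go} = 61.5 + 0.25p_{Hop}.
Plugging p_{Go} into Hop's best response: p_{Hop} = 55.5 + 0.25(61.5 + 0.25p_{Hop}) ⇒ 0.9375p_{Hop} = 70.875, so p_{Hop} = 75.6.
Then p_{Go} = 61.5 + 0.25·75.6 = 80.4.
q_{Hop} = 218 − 2·75.6 + 80.4 = 147.2.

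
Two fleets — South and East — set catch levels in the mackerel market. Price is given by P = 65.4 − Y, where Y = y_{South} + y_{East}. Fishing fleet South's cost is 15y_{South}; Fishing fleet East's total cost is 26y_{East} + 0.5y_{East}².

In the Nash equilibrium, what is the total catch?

28.04

Fishing fleet South's profit: π = y_{South}(65.4 − (y_{South} + y_{East})) − 15y_{South}.
∂π/∂y_{South} = 50.4 − 2y_{South} − y_{East} = 0, so y_{South} = 25.2 − 0.5y_{East}.
For East: ∂π/∂y_{East} = 39.4 − 3y_{East} − y_{South} = 0 ⇒ y_{East} = 197/15 − (1/3)y_{South}.
Substituting the second reaction function into the first: y_{South} = 25.2 − 0.5(197/15 − (1/3)y_{South}), which gives (5/6)y_{South} = 559/30 ⇒ y_{South} = 22.36.
Then y_{East} = 197/15 − (1/3)·22.36 = 5.68.
Total catch: 22.36 + 5.68 = 28.04.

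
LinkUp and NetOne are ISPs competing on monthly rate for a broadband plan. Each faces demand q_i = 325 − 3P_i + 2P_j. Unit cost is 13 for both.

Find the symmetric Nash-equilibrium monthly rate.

91

LinkUp's profit: π = (P_{LinkUp} − 13)(325 − 3P_{LinkUp} + 2P_{NetOne}).
∂π/∂P_{LinkUp} = 364 − 6P_{LinkUp} + 2P_{NetOne} = 0 ⇒ P_{LinkUp} = 182/3 + (1/3)P_{NetOne}.
By symmetry P_{NetOne} = P_{LinkUp}; substituting into the reaction function, (2/3)P_{LinkUp} = 182/3 and P_{LinkUp} = 91.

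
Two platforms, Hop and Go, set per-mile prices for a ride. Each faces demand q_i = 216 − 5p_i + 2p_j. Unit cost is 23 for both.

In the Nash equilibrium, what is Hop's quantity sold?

91.875

Hop's profit: π = (p_{Hop} − 23)(216 − 5p_{Hop} + 2p_{Go}).
∂π/∂p_{Hop} = 331 − 10p_{Hop} + 2p_{Go} = 0 ⇒ p_{Hop} = 33.1 + 0.2p_{Go}.
By symmetry p_{Go} = p_{Hop}; substituting into the reaction function, 0.8p_{Hop} = 33.1 and p_{Hop} = 41.375.
q_{Hop} = 216 − 5·41.375 + 2·41.375 = 91.875.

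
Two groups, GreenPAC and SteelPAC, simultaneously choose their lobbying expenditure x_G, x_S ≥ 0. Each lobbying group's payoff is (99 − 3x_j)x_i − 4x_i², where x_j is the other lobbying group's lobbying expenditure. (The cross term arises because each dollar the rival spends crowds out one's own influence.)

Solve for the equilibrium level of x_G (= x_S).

GreenPAC's payoff is (99 − 3x_S)x_G − 4x_G².
∂π/∂x_G = 99 − 3x_S − 8x_G = 0, so x_G = 12.375 − 0.375x_S.
The game is symmetric, so in equilibrium x_S = x_G: the reaction function gives 1.375x_G = 12.375, hence x_G = 9.

9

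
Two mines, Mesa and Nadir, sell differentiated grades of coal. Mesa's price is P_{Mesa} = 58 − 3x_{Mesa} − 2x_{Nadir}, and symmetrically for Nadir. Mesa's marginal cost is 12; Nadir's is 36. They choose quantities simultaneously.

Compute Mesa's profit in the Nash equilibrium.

Mine Mesa's profit: π = x_{Mesa}(58 − 3x_{Mesa} − 2x_{Nadir}) − 12x_{Mesa}.
∂π/∂x_{Mesa} = 46 − 6x_{Mesa} − 2x_{Nadir} = 0 ⇒ x_{Mesa} = 23/3 − (1/3)x_{Nadir}.
Similarly x_{Nadir} = 11/3 − (1/3)x_{Mesa}.
Substituting the second reaction function into the first: x_{Mesa} = 23/3 − (1/3)(11/3 − (1/3)x_{Mesa}), which gives (8/9)x_{Mesa} = 58/9 ⇒ x_{Mesa} = 7.25.
Then x_{Nadir} = 11/3 − (1/3)·7.25 = 1.25.
P_{Mesa} = 58 − 3·7.25 − 2·1.25 = 33.75.
Profit = (33.75 − 12)·7.25 = 157.6875.

157.6875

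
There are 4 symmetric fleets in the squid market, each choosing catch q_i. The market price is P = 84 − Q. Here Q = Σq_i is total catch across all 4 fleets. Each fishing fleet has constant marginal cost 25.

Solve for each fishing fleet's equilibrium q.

A representative fishing fleet's profit is π_i = q_i(84 − Q) − 25q_i, with Q = q_i + Σ_{j≠i} q_j.
First-order condition: 59 − 2q_i − Σ_{j≠i} q_j = 0.
In a symmetric equilibrium every fishing fleet chooses the same q, so Σ_{j≠i} q_j = 3q. The condition becomes 59 − 5q = 0, giving q = 59/5 = 11.8.

11.8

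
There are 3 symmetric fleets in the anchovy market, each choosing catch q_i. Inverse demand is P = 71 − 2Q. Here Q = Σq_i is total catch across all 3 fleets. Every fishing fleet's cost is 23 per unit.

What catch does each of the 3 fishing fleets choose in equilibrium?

6

A representative fishing fleet's profit is π_i = q_i(71 − 2Q) − 23q_i, with Q = q_i + Σ_{j≠i} q_j.
First-order condition: 48 − 4q_i − 2Σ_{j≠i} q_j = 0.
With identical fishing fleets, set every q_j = q: then 48 − 4q − 4q = 0, i.e. q = 48/8 = 6.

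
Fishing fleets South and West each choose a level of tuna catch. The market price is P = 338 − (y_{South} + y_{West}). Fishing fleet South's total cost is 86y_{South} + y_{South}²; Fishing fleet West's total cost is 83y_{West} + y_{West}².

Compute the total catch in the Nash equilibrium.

Fishing fleet South's profit: π = y_{South}(338 − (y_{South} + y_{West})) − 86y_{South} − y_{South}².
∂π/∂y_{South} = 252 − 4y_{South} − y_{West} = 0, so y_{South} = 63 − 0.25y_{West}.
By the same steps for West: y_{West} = 63.75 − 0.25y_{South}.
Substituting the second reaction function into the first: y_{South} = 63 − 0.25(63.75 − 0.25y_{South}), which gives 0.9375y_{South} = 47.0625 ⇒ y_{South} = 50.2.
Then y_{West} = 63.75 − 0.25·50.2 = 51.2.
Total catch: 50.2 + 51.2 = 101.4.

101.4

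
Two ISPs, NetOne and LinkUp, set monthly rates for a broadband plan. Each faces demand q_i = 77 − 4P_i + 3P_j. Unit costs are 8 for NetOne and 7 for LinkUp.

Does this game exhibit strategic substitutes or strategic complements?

strategic complements

NetOne's profit: π = (P_{NetOne} − 8)(77 − 4P_{NetOne} + 3P_{LinkUp}).
∂π/∂P_{NetOne} = 109 − 8P_{NetOne} + 3P_{LinkUp} = 0 ⇒ P_{NetOne} = 13.625 + 0.375P_{LinkUp}.
The best-response slope dP_{NetOne}/dP_{LinkUp} = 0.375 > 0: the reaction function is upward-sloping, so the choices are strategic complements.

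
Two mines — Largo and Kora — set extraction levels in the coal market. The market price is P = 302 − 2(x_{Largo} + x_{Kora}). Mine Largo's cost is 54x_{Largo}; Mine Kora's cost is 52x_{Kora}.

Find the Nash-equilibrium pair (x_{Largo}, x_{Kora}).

41, 42

Mine Largo's profit: π = x_{Largo}(302 − 2(x_{Largo} + x_{Kora})) − 54x_{Largo}.
∂π/∂x_{Largo} = 248 − 4x_{Largo} − 2x_{Kora} = 0, so x_{Largo} = 62 − 0.5x_{Kora}.
By the same steps for Kora: x_{Kora} = 62.5 − 0.5x_{Largo}.
Substituting the second reaction function into the first: x_{Largo} = 62 − 0.5(62.5 − 0.5x_{Largo}), which gives 0.75x_{Largo} = 30.75 ⇒ x_{Largo} = 41.
Then x_{Kora} = 62.5 − 0.5·41 = 42.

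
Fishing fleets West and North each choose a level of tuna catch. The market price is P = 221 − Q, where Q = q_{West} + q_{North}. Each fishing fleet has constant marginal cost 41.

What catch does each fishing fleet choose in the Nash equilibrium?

Fishing fleet West's profit: π = q_{West}(221 − (q_{West} + q_{North})) − 41q_{West}.
∂π/∂q_{West} = 180 − 2q_{West} − q_{North} = 0, so q_{West} = 90 − 0.5q_{North}.
The game is symmetric, so in equilibrium q_{North} = q_{West}: the reaction function gives 1.5q_{West} = 90, hence q_{West} = 60.

60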